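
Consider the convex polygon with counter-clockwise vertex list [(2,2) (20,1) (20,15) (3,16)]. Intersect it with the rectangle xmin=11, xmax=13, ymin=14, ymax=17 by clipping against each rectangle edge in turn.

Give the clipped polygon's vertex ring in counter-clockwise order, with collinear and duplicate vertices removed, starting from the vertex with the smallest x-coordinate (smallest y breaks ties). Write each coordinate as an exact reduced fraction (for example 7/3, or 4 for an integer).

1. After x ≥ 11: [(11,3/2) (20,1) (20,15) (11,264/17)]
2. After x ≤ 13: [(11,3/2) (13,25/18) (13,262/17) (11,264/17)]
3. After y ≥ 14: [(11,14) (13,14) (13,262/17) (11,264/17)]
4. After y ≤ 17: [(11,14) (13,14) (13,262/17) (11,264/17)]
5. Canonical ring: [(11,14) (13,14) (13,262/17) (11,264/17)]

Clipped polygon: [(11,14) (13,14) (13,262/17) (11,264/17)]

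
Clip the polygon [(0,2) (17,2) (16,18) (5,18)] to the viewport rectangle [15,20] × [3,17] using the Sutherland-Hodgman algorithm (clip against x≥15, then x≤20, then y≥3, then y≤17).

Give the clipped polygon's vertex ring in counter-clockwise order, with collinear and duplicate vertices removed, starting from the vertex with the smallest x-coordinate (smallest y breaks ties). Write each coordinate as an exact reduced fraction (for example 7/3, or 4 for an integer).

1. After x ≥ 15: [(15,2) (17,2) (16,18) (15,18)]
2. After x ≤ 20: [(15,2) (17,2) (16,18) (15,18)]
3. After y ≥ 3: [(15,3) (271/16,3) (16,18) (15,18)]
4. After y ≤ 17: [(15,17) (15,3) (271/16,3) (257/16,17)]
5. Canonical ring: [(15,3) (271/16,3) (257/16,17) (15,17)]

Clipped polygon: [(15,3) (271/16,3) (257/16,17) (15,17)]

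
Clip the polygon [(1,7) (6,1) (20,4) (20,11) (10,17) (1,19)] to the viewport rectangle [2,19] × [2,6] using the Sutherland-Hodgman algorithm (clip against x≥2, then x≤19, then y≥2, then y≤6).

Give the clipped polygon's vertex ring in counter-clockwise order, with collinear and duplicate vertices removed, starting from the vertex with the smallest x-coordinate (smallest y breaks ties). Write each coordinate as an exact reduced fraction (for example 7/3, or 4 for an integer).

1. After x ≥ 2: [(2,29/5) (6,1) (20,4) (20,11) (10,17) (2,169/9)]
2. After x ≤ 19: [(2,29/5) (6,1) (19,53/14) (19,58/5) (10,17) (2,169/9)]
3. After y ≥ 2: [(2,29/5) (31/6,2) (32/3,2) (19,53/14) (19,58/5) (10,17) (2,169/9)]
4. After y ≤ 6: [(2,6) (2,29/5) (31/6,2) (32/3,2) (19,53/14) (19,6)]
5. Canonical ring: [(2,29/5) (31/6,2) (32/3,2) (19,53/14) (19,6) (2,6)]

Clipped polygon: [(2,29/5) (31/6,2) (32/3,2) (19,53/14) (19,6) (2,6)]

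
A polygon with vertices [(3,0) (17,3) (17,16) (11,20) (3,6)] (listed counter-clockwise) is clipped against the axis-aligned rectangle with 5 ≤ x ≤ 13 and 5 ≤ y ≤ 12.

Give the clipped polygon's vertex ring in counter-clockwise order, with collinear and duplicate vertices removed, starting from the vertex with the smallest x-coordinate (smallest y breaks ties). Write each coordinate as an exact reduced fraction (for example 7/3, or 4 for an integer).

1. After x ≥ 5: [(5,3/7) (17,3) (17,16) (11,20) (5,19/2)]
2. After x ≤ 13: [(5,3/7) (13,15/7) (13,56/3) (11,20) (5,19/2)]
3. After y ≥ 5: [(5,5) (13,5) (13,56/3) (11,20) (5,19/2)]
4. After y ≤ 12: [(5,5) (13,5) (13,12) (45/7,12) (5,19/2)]
5. Canonical ring: [(5,5) (13,5) (13,12) (45/7,12) (5,19/2)]

Clipped polygon: [(5,5) (13,5) (13,12) (45/7,12) (5,19/2)]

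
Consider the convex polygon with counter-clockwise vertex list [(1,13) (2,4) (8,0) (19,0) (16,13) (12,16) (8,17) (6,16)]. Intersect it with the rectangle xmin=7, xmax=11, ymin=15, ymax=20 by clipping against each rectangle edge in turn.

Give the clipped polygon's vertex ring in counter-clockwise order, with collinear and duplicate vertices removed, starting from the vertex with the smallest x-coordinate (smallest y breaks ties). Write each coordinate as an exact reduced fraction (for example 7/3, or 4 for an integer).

1. After x ≥ 7: [(7,2/3) (8,0) (19,0) (16,13) (12,16) (8,17) (7,33/2)]
2. After x ≤ 11: [(7,2/3) (8,0) (11,0) (11,65/4) (8,17) (7,33/2)]
3. After y ≥ 15: [(7,15) (11,15) (11,65/4) (8,17) (7,33/2)]
4. After y ≤ 20: [(7,15) (11,15) (11,65/4) (8,17) (7,33/2)]
5. Canonical ring: [(7,15) (11,15) (11,65/4) (8,17) (7,33/2)]

Clipped polygon: [(7,15) (11,15) (11,65/4) (8,17) (7,33/2)]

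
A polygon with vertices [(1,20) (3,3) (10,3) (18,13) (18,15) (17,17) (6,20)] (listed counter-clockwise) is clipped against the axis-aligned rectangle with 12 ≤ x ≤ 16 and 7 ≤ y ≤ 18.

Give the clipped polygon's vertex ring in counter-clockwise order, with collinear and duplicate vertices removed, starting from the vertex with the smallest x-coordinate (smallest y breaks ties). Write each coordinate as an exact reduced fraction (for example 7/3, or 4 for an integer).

1. After x ≥ 12: [(12,11/2) (18,13) (18,15) (17,17) (12,202/11)]
2. After x ≤ 16: [(12,11/2) (16,21/2) (16,190/11) (12,202/11)]
3. After y ≥ 7: [(12,7) (66/5,7) (16,21/2) (16,190/11) (12,202/11)]
4. After y ≤ 18: [(12,18) (12,7) (66/5,7) (16,21/2) (16,190/11) (40/3,18)]
5. Canonical ring: [(12,7) (66/5,7) (16,21/2) (16,190/11) (40/3,18) (12,18)]

Clipped polygon: [(12,7) (66/5,7) (16,21/2) (16,190/11) (40/3,18) (12,18)]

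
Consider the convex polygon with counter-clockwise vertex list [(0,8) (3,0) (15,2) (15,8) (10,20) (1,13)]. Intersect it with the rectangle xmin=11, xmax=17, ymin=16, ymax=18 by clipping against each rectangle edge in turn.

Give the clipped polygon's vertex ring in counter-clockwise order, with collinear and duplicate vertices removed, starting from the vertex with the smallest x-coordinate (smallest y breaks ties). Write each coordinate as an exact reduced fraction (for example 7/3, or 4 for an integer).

Clipped polygon: [(11,16) (35/3,16) (11,88/5)]

1. After x ≥ 11: [(11,4/3) (15,2) (15,8) (11,88/5)]
2. After x ≤ 17: [(11,4/3) (15,2) (15,8) (11,88/5)]
3. After y ≥ 16: [(11,16) (35/3,16) (11,88/5)]
4. After y ≤ 18: [(11,16) (35/3,16) (11,88/5)]
5. Canonical ring: [(11,16) (35/3,16) (11,88/5)]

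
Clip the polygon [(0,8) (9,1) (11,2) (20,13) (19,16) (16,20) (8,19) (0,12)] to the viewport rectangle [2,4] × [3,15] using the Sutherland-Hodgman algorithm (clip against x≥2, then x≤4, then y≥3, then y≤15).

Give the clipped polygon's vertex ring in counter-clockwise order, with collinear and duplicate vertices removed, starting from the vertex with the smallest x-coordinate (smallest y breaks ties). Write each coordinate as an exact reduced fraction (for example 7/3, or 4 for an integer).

1. After x ≥ 2: [(2,58/9) (9,1) (11,2) (20,13) (19,16) (16,20) (8,19) (2,55/4)]
2. After x ≤ 4: [(2,58/9) (4,44/9) (4,31/2) (2,55/4)]
3. After y ≥ 3: [(2,58/9) (4,44/9) (4,31/2) (2,55/4)]
4. After y ≤ 15: [(2,58/9) (4,44/9) (4,15) (24/7,15) (2,55/4)]
5. Canonical ring: [(2,58/9) (4,44/9) (4,15) (24/7,15) (2,55/4)]

Clipped polygon: [(2,58/9) (4,44/9) (4,15) (24/7,15) (2,55/4)]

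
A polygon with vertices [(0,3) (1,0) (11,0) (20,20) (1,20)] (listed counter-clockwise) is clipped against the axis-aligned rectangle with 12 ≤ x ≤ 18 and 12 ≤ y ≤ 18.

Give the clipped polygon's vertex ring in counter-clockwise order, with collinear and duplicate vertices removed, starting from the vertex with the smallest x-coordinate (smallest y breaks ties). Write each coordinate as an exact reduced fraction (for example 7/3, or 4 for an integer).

Clipped polygon: [(12,12) (82/5,12) (18,140/9) (18,18) (12,18)]

1. After x ≥ 12: [(12,20/9) (20,20) (12,20)]
2. After x ≤ 18: [(12,20/9) (18,140/9) (18,20) (12,20)]
3. After y ≥ 12: [(12,12) (82/5,12) (18,140/9) (18,20) (12,20)]
4. After y ≤ 18: [(12,18) (12,12) (82/5,12) (18,140/9) (18,18)]
5. Canonical ring: [(12,12) (82/5,12) (18,140/9) (18,18) (12,18)]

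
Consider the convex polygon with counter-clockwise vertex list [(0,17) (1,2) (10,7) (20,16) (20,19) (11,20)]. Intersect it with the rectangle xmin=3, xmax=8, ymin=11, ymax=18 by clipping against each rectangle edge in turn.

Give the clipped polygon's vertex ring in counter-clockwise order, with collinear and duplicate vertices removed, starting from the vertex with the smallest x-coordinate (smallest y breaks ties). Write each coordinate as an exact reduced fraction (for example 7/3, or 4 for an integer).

1. After x ≥ 3: [(3,196/11) (3,28/9) (10,7) (20,16) (20,19) (11,20)]
2. After x ≤ 8: [(8,211/11) (3,196/11) (3,28/9) (8,53/9)]
3. After y ≥ 11: [(8,11) (8,211/11) (3,196/11) (3,11)]
4. After y ≤ 18: [(8,11) (8,18) (11/3,18) (3,196/11) (3,11)]
5. Canonical ring: [(3,11) (8,11) (8,18) (11/3,18) (3,196/11)]

Clipped polygon: [(3,11) (8,11) (8,18) (11/3,18) (3,196/11)]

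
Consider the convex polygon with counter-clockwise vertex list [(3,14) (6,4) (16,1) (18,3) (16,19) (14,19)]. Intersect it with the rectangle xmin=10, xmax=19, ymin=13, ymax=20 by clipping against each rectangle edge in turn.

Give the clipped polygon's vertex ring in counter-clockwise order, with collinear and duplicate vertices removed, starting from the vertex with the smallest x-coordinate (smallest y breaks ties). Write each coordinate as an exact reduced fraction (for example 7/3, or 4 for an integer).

1. After x ≥ 10: [(10,189/11) (10,14/5) (16,1) (18,3) (16,19) (14,19)]
2. After x ≤ 19: [(10,189/11) (10,14/5) (16,1) (18,3) (16,19) (14,19)]
3. After y ≥ 13: [(10,189/11) (10,13) (67/4,13) (16,19) (14,19)]
4. After y ≤ 20: [(10,189/11) (10,13) (67/4,13) (16,19) (14,19)]
5. Canonical ring: [(10,13) (67/4,13) (16,19) (14,19) (10,189/11)]

Clipped polygon: [(10,13) (67/4,13) (16,19) (14,19) (10,189/11)]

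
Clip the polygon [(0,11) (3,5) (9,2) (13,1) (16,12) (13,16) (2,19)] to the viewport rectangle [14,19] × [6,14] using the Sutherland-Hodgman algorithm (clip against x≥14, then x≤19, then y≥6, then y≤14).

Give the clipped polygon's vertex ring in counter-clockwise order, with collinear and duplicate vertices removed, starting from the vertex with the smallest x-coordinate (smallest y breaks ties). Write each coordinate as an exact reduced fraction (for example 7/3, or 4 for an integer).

Clipped polygon: [(14,6) (158/11,6) (16,12) (29/2,14) (14,14)]

1. After x ≥ 14: [(14,14/3) (16,12) (14,44/3)]
2. After x ≤ 19: [(14,14/3) (16,12) (14,44/3)]
3. After y ≥ 6: [(14,6) (158/11,6) (16,12) (14,44/3)]
4. After y ≤ 14: [(14,14) (14,6) (158/11,6) (16,12) (29/2,14)]
5. Canonical ring: [(14,6) (158/11,6) (16,12) (29/2,14) (14,14)]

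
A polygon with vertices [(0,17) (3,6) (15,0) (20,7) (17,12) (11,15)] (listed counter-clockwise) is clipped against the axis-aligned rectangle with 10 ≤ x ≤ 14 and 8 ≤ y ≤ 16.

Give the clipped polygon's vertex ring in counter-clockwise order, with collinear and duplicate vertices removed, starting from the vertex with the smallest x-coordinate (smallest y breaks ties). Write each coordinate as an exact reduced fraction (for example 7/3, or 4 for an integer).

1. After x ≥ 10: [(10,167/11) (10,5/2) (15,0) (20,7) (17,12) (11,15)]
2. After x ≤ 14: [(10,167/11) (10,5/2) (14,1/2) (14,27/2) (11,15)]
3. After y ≥ 8: [(10,167/11) (10,8) (14,8) (14,27/2) (11,15)]
4. After y ≤ 16: [(10,167/11) (10,8) (14,8) (14,27/2) (11,15)]
5. Canonical ring: [(10,8) (14,8) (14,27/2) (11,15) (10,167/11)]

Clipped polygon: [(10,8) (14,8) (14,27/2) (11,15) (10,167/11)]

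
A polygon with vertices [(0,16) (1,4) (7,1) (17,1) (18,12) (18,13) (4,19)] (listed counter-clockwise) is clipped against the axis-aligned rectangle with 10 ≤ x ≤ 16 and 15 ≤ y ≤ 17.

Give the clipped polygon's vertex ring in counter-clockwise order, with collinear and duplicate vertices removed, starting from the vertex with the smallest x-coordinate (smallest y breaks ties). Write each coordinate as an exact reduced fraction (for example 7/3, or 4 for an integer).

1. After x ≥ 10: [(10,1) (17,1) (18,12) (18,13) (10,115/7)]
2. After x ≤ 16: [(10,1) (16,1) (16,97/7) (10,115/7)]
3. After y ≥ 15: [(10,15) (40/3,15) (10,115/7)]
4. After y ≤ 17: [(10,15) (40/3,15) (10,115/7)]
5. Canonical ring: [(10,15) (40/3,15) (10,115/7)]

Clipped polygon: [(10,15) (40/3,15) (10,115/7)]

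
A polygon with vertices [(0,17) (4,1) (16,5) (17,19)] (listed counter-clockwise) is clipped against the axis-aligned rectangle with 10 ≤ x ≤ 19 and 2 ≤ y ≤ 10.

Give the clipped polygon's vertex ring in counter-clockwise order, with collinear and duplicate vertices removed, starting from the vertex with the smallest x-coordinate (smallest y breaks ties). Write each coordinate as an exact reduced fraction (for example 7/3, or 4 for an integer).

Clipped polygon: [(10,3) (16,5) (229/14,10) (10,10)]

1. After x ≥ 10: [(10,309/17) (10,3) (16,5) (17,19)]
2. After x ≤ 19: [(10,309/17) (10,3) (16,5) (17,19)]
3. After y ≥ 2: [(10,309/17) (10,3) (16,5) (17,19)]
4. After y ≤ 10: [(10,10) (10,3) (16,5) (229/14,10)]
5. Canonical ring: [(10,3) (16,5) (229/14,10) (10,10)]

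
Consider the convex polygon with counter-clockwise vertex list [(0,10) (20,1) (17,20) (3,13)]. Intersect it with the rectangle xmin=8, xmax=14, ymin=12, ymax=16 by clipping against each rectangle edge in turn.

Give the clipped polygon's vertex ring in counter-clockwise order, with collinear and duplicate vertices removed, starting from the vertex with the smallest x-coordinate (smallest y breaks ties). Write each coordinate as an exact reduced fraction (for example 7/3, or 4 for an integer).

Clipped polygon: [(8,12) (14,12) (14,16) (9,16) (8,31/2)]

1. After x ≥ 8: [(8,32/5) (20,1) (17,20) (8,31/2)]
2. After x ≤ 14: [(8,32/5) (14,37/10) (14,37/2) (8,31/2)]
3. After y ≥ 12: [(8,12) (14,12) (14,37/2) (8,31/2)]
4. After y ≤ 16: [(8,12) (14,12) (14,16) (9,16) (8,31/2)]
5. Canonical ring: [(8,12) (14,12) (14,16) (9,16) (8,31/2)]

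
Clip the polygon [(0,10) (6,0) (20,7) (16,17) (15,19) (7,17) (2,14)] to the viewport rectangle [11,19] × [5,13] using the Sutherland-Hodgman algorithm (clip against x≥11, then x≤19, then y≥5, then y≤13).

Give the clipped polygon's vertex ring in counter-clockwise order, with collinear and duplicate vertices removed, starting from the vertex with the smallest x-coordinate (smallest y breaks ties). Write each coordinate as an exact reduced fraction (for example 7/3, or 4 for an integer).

Clipped polygon: [(11,5) (16,5) (19,13/2) (19,19/2) (88/5,13) (11,13)]

1. After x ≥ 11: [(11,5/2) (20,7) (16,17) (15,19) (11,18)]
2. After x ≤ 19: [(11,5/2) (19,13/2) (19,19/2) (16,17) (15,19) (11,18)]
3. After y ≥ 5: [(11,5) (16,5) (19,13/2) (19,19/2) (16,17) (15,19) (11,18)]
4. After y ≤ 13: [(11,13) (11,5) (16,5) (19,13/2) (19,19/2) (88/5,13)]
5. Canonical ring: [(11,5) (16,5) (19,13/2) (19,19/2) (88/5,13) (11,13)]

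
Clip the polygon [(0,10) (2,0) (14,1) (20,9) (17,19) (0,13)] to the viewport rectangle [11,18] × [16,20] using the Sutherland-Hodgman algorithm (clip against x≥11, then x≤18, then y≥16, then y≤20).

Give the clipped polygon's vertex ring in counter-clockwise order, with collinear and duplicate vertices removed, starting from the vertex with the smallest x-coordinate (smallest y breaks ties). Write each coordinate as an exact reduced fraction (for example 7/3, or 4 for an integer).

Clipped polygon: [(11,16) (179/10,16) (17,19) (11,287/17)]

1. After x ≥ 11: [(11,3/4) (14,1) (20,9) (17,19) (11,287/17)]
2. After x ≤ 18: [(11,3/4) (14,1) (18,19/3) (18,47/3) (17,19) (11,287/17)]
3. After y ≥ 16: [(11,16) (179/10,16) (17,19) (11,287/17)]
4. After y ≤ 20: [(11,16) (179/10,16) (17,19) (11,287/17)]
5. Canonical ring: [(11,16) (179/10,16) (17,19) (11,287/17)]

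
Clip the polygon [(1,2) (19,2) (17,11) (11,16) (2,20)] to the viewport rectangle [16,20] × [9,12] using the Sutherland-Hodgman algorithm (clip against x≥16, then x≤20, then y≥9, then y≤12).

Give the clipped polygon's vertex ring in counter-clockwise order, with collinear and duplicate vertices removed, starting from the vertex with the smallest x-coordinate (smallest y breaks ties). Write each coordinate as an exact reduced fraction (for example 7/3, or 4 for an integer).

1. After x ≥ 16: [(16,2) (19,2) (17,11) (16,71/6)]
2. After x ≤ 20: [(16,2) (19,2) (17,11) (16,71/6)]
3. After y ≥ 9: [(16,9) (157/9,9) (17,11) (16,71/6)]
4. After y ≤ 12: [(16,9) (157/9,9) (17,11) (16,71/6)]
5. Canonical ring: [(16,9) (157/9,9) (17,11) (16,71/6)]

Clipped polygon: [(16,9) (157/9,9) (17,11) (16,71/6)]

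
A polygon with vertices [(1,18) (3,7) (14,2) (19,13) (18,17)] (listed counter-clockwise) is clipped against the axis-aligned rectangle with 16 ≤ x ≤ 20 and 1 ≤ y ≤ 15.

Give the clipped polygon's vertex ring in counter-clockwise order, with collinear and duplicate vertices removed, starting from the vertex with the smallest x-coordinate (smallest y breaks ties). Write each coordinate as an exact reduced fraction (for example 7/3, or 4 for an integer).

1. After x ≥ 16: [(16,291/17) (16,32/5) (19,13) (18,17)]
2. After x ≤ 20: [(16,291/17) (16,32/5) (19,13) (18,17)]
3. After y ≥ 1: [(16,291/17) (16,32/5) (19,13) (18,17)]
4. After y ≤ 15: [(16,15) (16,32/5) (19,13) (37/2,15)]
5. Canonical ring: [(16,32/5) (19,13) (37/2,15) (16,15)]

Clipped polygon: [(16,32/5) (19,13) (37/2,15) (16,15)]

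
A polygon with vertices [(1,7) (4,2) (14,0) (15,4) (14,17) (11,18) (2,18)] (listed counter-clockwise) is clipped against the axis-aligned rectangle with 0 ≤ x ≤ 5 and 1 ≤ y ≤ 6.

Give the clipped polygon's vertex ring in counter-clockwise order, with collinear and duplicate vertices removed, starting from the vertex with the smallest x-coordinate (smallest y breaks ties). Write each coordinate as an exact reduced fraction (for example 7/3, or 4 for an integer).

Clipped polygon: [(8/5,6) (4,2) (5,9/5) (5,6)]

1. After x ≥ 0: [(1,7) (4,2) (14,0) (15,4) (14,17) (11,18) (2,18)]
2. After x ≤ 5: [(1,7) (4,2) (5,9/5) (5,18) (2,18)]
3. After y ≥ 1: [(1,7) (4,2) (5,9/5) (5,18) (2,18)]
4. After y ≤ 6: [(8/5,6) (4,2) (5,9/5) (5,6)]
5. Canonical ring: [(8/5,6) (4,2) (5,9/5) (5,6)]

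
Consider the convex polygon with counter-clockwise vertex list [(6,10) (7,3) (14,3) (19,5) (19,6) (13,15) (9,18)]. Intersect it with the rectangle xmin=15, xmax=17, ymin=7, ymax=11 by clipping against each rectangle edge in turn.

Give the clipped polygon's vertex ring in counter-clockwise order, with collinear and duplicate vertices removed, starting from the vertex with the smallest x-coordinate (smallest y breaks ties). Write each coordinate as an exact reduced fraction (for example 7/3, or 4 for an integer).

1. After x ≥ 15: [(15,17/5) (19,5) (19,6) (15,12)]
2. After x ≤ 17: [(15,17/5) (17,21/5) (17,9) (15,12)]
3. After y ≥ 7: [(15,7) (17,7) (17,9) (15,12)]
4. After y ≤ 11: [(15,11) (15,7) (17,7) (17,9) (47/3,11)]
5. Canonical ring: [(15,7) (17,7) (17,9) (47/3,11) (15,11)]

Clipped polygon: [(15,7) (17,7) (17,9) (47/3,11) (15,11)]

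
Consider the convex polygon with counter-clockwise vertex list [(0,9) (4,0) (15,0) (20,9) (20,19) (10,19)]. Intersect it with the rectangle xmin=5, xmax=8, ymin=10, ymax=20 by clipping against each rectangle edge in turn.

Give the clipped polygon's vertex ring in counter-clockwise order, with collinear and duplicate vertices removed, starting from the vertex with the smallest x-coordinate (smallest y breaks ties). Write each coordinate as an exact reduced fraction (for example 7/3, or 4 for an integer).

Clipped polygon: [(5,10) (8,10) (8,17) (5,14)]

1. After x ≥ 5: [(5,14) (5,0) (15,0) (20,9) (20,19) (10,19)]
2. After x ≤ 8: [(8,17) (5,14) (5,0) (8,0)]
3. After y ≥ 10: [(8,10) (8,17) (5,14) (5,10)]
4. After y ≤ 20: [(8,10) (8,17) (5,14) (5,10)]
5. Canonical ring: [(5,10) (8,10) (8,17) (5,14)]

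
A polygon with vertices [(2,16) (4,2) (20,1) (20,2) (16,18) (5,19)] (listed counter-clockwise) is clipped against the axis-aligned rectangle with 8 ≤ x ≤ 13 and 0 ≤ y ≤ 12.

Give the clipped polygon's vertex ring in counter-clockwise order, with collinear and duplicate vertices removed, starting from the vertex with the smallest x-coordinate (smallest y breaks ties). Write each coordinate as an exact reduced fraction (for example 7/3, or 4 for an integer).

1. After x ≥ 8: [(8,7/4) (20,1) (20,2) (16,18) (8,206/11)]
2. After x ≤ 13: [(8,7/4) (13,23/16) (13,201/11) (8,206/11)]
3. After y ≥ 0: [(8,7/4) (13,23/16) (13,201/11) (8,206/11)]
4. After y ≤ 12: [(8,12) (8,7/4) (13,23/16) (13,12)]
5. Canonical ring: [(8,7/4) (13,23/16) (13,12) (8,12)]

Clipped polygon: [(8,7/4) (13,23/16) (13,12) (8,12)]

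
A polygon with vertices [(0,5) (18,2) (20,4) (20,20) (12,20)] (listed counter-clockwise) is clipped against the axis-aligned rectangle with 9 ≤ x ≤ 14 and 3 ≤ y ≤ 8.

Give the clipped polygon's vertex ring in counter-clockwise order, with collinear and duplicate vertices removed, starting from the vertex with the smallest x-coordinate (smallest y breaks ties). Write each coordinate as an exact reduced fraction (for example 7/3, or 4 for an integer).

1. After x ≥ 9: [(9,65/4) (9,7/2) (18,2) (20,4) (20,20) (12,20)]
2. After x ≤ 14: [(9,65/4) (9,7/2) (14,8/3) (14,20) (12,20)]
3. After y ≥ 3: [(9,65/4) (9,7/2) (12,3) (14,3) (14,20) (12,20)]
4. After y ≤ 8: [(9,8) (9,7/2) (12,3) (14,3) (14,8)]
5. Canonical ring: [(9,7/2) (12,3) (14,3) (14,8) (9,8)]

Clipped polygon: [(9,7/2) (12,3) (14,3) (14,8) (9,8)]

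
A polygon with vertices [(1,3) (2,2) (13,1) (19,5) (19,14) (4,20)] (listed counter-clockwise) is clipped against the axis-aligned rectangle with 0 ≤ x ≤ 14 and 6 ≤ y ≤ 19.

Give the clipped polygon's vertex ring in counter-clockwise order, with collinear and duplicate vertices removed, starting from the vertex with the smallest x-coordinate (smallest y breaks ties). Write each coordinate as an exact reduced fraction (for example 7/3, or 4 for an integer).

Clipped polygon: [(26/17,6) (14,6) (14,16) (13/2,19) (65/17,19)]

1. After x ≥ 0: [(1,3) (2,2) (13,1) (19,5) (19,14) (4,20)]
2. After x ≤ 14: [(1,3) (2,2) (13,1) (14,5/3) (14,16) (4,20)]
3. After y ≥ 6: [(26/17,6) (14,6) (14,16) (4,20)]
4. After y ≤ 19: [(65/17,19) (26/17,6) (14,6) (14,16) (13/2,19)]
5. Canonical ring: [(26/17,6) (14,6) (14,16) (13/2,19) (65/17,19)]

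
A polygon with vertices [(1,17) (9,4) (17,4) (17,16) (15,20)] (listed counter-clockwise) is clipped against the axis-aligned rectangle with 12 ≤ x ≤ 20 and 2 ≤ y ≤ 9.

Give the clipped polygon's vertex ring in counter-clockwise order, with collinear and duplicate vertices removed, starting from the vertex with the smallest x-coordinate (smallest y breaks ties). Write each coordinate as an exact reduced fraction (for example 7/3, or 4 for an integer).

Clipped polygon: [(12,4) (17,4) (17,9) (12,9)]

1. After x ≥ 12: [(12,271/14) (12,4) (17,4) (17,16) (15,20)]
2. After x ≤ 20: [(12,271/14) (12,4) (17,4) (17,16) (15,20)]
3. After y ≥ 2: [(12,271/14) (12,4) (17,4) (17,16) (15,20)]
4. After y ≤ 9: [(12,9) (12,4) (17,4) (17,9)]
5. Canonical ring: [(12,4) (17,4) (17,9) (12,9)]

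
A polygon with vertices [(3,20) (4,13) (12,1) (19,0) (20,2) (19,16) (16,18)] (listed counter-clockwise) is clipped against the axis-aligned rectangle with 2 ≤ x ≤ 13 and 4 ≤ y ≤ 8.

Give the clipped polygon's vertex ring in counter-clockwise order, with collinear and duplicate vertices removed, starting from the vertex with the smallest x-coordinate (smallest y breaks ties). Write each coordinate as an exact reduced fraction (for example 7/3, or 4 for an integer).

Clipped polygon: [(22/3,8) (10,4) (13,4) (13,8)]

1. After x ≥ 2: [(3,20) (4,13) (12,1) (19,0) (20,2) (19,16) (16,18)]
2. After x ≤ 13: [(13,240/13) (3,20) (4,13) (12,1) (13,6/7)]
3. After y ≥ 4: [(13,4) (13,240/13) (3,20) (4,13) (10,4)]
4. After y ≤ 8: [(13,4) (13,8) (22/3,8) (10,4)]
5. Canonical ring: [(22/3,8) (10,4) (13,4) (13,8)]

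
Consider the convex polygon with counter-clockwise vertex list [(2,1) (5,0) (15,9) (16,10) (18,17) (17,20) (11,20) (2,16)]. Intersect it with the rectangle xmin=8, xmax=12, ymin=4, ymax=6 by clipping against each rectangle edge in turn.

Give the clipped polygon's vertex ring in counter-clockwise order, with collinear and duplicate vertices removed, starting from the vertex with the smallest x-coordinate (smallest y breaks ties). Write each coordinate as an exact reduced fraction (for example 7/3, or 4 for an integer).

1. After x ≥ 8: [(8,27/10) (15,9) (16,10) (18,17) (17,20) (11,20) (8,56/3)]
2. After x ≤ 12: [(8,27/10) (12,63/10) (12,20) (11,20) (8,56/3)]
3. After y ≥ 4: [(8,4) (85/9,4) (12,63/10) (12,20) (11,20) (8,56/3)]
4. After y ≤ 6: [(8,6) (8,4) (85/9,4) (35/3,6)]
5. Canonical ring: [(8,4) (85/9,4) (35/3,6) (8,6)]

Clipped polygon: [(8,4) (85/9,4) (35/3,6) (8,6)]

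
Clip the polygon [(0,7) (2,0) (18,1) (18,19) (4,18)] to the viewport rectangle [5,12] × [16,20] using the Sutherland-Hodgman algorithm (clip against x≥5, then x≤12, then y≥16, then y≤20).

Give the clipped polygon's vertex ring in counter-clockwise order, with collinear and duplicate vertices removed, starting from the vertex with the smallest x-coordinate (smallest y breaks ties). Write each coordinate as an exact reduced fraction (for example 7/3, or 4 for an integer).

Clipped polygon: [(5,16) (12,16) (12,130/7) (5,253/14)]

1. After x ≥ 5: [(5,3/16) (18,1) (18,19) (5,253/14)]
2. After x ≤ 12: [(5,3/16) (12,5/8) (12,130/7) (5,253/14)]
3. After y ≥ 16: [(5,16) (12,16) (12,130/7) (5,253/14)]
4. After y ≤ 20: [(5,16) (12,16) (12,130/7) (5,253/14)]
5. Canonical ring: [(5,16) (12,16) (12,130/7) (5,253/14)]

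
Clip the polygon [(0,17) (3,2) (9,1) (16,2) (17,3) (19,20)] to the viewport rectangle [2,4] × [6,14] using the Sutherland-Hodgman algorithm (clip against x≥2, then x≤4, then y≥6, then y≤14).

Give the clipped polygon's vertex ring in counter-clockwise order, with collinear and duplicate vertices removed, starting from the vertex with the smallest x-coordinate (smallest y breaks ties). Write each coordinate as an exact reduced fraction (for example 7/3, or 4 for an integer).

Clipped polygon: [(2,7) (11/5,6) (4,6) (4,14) (2,14)]

1. After x ≥ 2: [(2,329/19) (2,7) (3,2) (9,1) (16,2) (17,3) (19,20)]
2. After x ≤ 4: [(4,335/19) (2,329/19) (2,7) (3,2) (4,11/6)]
3. After y ≥ 6: [(4,6) (4,335/19) (2,329/19) (2,7) (11/5,6)]
4. After y ≤ 14: [(4,6) (4,14) (2,14) (2,7) (11/5,6)]
5. Canonical ring: [(2,7) (11/5,6) (4,6) (4,14) (2,14)]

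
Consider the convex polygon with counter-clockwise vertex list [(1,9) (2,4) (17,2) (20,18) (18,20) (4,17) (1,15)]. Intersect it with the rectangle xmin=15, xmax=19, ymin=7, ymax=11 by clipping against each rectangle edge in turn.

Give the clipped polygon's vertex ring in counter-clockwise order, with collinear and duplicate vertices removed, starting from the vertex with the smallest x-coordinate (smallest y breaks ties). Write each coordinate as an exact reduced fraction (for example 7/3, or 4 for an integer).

Clipped polygon: [(15,7) (287/16,7) (299/16,11) (15,11)]

1. After x ≥ 15: [(15,34/15) (17,2) (20,18) (18,20) (15,271/14)]
2. After x ≤ 19: [(15,34/15) (17,2) (19,38/3) (19,19) (18,20) (15,271/14)]
3. After y ≥ 7: [(15,7) (287/16,7) (19,38/3) (19,19) (18,20) (15,271/14)]
4. After y ≤ 11: [(15,11) (15,7) (287/16,7) (299/16,11)]
5. Canonical ring: [(15,7) (287/16,7) (299/16,11) (15,11)]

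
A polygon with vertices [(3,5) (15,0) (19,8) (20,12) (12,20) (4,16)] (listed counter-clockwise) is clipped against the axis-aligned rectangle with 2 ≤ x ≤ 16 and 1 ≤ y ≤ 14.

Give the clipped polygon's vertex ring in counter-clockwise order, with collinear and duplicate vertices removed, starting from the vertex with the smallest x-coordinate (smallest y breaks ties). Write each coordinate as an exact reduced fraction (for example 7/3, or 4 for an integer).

Clipped polygon: [(3,5) (63/5,1) (31/2,1) (16,2) (16,14) (42/11,14)]

1. After x ≥ 2: [(3,5) (15,0) (19,8) (20,12) (12,20) (4,16)]
2. After x ≤ 16: [(3,5) (15,0) (16,2) (16,16) (12,20) (4,16)]
3. After y ≥ 1: [(3,5) (63/5,1) (31/2,1) (16,2) (16,16) (12,20) (4,16)]
4. After y ≤ 14: [(42/11,14) (3,5) (63/5,1) (31/2,1) (16,2) (16,14)]
5. Canonical ring: [(3,5) (63/5,1) (31/2,1) (16,2) (16,14) (42/11,14)]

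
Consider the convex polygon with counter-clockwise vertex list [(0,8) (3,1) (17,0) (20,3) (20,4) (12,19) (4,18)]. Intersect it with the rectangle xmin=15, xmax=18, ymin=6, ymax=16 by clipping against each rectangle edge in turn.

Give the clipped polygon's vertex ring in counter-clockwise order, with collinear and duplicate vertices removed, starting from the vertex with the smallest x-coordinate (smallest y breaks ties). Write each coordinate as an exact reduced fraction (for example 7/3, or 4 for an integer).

1. After x ≥ 15: [(15,1/7) (17,0) (20,3) (20,4) (15,107/8)]
2. After x ≤ 18: [(15,1/7) (17,0) (18,1) (18,31/4) (15,107/8)]
3. After y ≥ 6: [(15,6) (18,6) (18,31/4) (15,107/8)]
4. After y ≤ 16: [(15,6) (18,6) (18,31/4) (15,107/8)]
5. Canonical ring: [(15,6) (18,6) (18,31/4) (15,107/8)]

Clipped polygon: [(15,6) (18,6) (18,31/4) (15,107/8)]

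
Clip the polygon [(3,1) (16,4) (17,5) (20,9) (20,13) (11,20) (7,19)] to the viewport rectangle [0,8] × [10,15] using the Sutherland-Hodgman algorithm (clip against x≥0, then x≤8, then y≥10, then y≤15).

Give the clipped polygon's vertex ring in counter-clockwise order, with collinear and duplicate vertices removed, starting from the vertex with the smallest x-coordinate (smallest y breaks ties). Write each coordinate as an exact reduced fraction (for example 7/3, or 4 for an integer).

Clipped polygon: [(5,10) (8,10) (8,15) (55/9,15)]

1. After x ≥ 0: [(3,1) (16,4) (17,5) (20,9) (20,13) (11,20) (7,19)]
2. After x ≤ 8: [(3,1) (8,28/13) (8,77/4) (7,19)]
3. After y ≥ 10: [(5,10) (8,10) (8,77/4) (7,19)]
4. After y ≤ 15: [(55/9,15) (5,10) (8,10) (8,15)]
5. Canonical ring: [(5,10) (8,10) (8,15) (55/9,15)]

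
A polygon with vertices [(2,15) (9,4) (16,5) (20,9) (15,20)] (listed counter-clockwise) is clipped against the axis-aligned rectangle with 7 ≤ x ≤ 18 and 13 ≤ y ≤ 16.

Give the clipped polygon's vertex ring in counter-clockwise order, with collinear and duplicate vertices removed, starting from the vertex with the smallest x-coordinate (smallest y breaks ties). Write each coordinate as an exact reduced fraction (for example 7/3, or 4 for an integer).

Clipped polygon: [(7,13) (18,13) (18,67/5) (185/11,16) (7,16)]

1. After x ≥ 7: [(7,220/13) (7,50/7) (9,4) (16,5) (20,9) (15,20)]
2. After x ≤ 18: [(7,220/13) (7,50/7) (9,4) (16,5) (18,7) (18,67/5) (15,20)]
3. After y ≥ 13: [(7,220/13) (7,13) (18,13) (18,67/5) (15,20)]
4. After y ≤ 16: [(7,16) (7,13) (18,13) (18,67/5) (185/11,16)]
5. Canonical ring: [(7,13) (18,13) (18,67/5) (185/11,16) (7,16)]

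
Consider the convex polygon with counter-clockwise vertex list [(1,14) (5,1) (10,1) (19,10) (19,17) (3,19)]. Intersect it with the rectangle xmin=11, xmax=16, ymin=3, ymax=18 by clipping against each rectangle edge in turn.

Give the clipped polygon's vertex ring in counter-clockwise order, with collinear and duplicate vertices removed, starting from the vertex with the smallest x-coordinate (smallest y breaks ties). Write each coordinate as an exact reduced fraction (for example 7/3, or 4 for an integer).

1. After x ≥ 11: [(11,2) (19,10) (19,17) (11,18)]
2. After x ≤ 16: [(11,2) (16,7) (16,139/8) (11,18)]
3. After y ≥ 3: [(11,3) (12,3) (16,7) (16,139/8) (11,18)]
4. After y ≤ 18: [(11,3) (12,3) (16,7) (16,139/8) (11,18)]
5. Canonical ring: [(11,3) (12,3) (16,7) (16,139/8) (11,18)]

Clipped polygon: [(11,3) (12,3) (16,7) (16,139/8) (11,18)]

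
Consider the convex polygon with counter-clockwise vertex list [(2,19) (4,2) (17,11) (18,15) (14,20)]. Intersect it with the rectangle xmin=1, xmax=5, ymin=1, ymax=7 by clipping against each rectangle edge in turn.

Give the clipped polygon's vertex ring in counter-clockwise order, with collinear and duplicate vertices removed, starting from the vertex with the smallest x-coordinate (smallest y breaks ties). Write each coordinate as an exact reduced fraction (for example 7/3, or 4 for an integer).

1. After x ≥ 1: [(2,19) (4,2) (17,11) (18,15) (14,20)]
2. After x ≤ 5: [(5,77/4) (2,19) (4,2) (5,35/13)]
3. After y ≥ 1: [(5,77/4) (2,19) (4,2) (5,35/13)]
4. After y ≤ 7: [(5,7) (58/17,7) (4,2) (5,35/13)]
5. Canonical ring: [(58/17,7) (4,2) (5,35/13) (5,7)]

Clipped polygon: [(58/17,7) (4,2) (5,35/13) (5,7)]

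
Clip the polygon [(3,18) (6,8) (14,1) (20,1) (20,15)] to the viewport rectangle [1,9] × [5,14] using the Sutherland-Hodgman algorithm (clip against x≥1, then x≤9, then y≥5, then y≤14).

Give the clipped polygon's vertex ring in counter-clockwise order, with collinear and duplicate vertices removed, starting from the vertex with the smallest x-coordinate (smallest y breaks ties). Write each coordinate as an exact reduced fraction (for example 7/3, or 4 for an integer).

1. After x ≥ 1: [(3,18) (6,8) (14,1) (20,1) (20,15)]
2. After x ≤ 9: [(9,288/17) (3,18) (6,8) (9,43/8)]
3. After y ≥ 5: [(9,288/17) (3,18) (6,8) (9,43/8)]
4. After y ≤ 14: [(9,14) (21/5,14) (6,8) (9,43/8)]
5. Canonical ring: [(21/5,14) (6,8) (9,43/8) (9,14)]

Clipped polygon: [(21/5,14) (6,8) (9,43/8) (9,14)]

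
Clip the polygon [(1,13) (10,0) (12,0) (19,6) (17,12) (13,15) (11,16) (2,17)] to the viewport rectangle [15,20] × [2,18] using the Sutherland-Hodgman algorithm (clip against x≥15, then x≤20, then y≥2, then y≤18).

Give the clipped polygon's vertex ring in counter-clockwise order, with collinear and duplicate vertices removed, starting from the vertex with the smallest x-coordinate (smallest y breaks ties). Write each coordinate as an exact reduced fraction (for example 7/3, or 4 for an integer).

Clipped polygon: [(15,18/7) (19,6) (17,12) (15,27/2)]

1. After x ≥ 15: [(15,18/7) (19,6) (17,12) (15,27/2)]
2. After x ≤ 20: [(15,18/7) (19,6) (17,12) (15,27/2)]
3. After y ≥ 2: [(15,18/7) (19,6) (17,12) (15,27/2)]
4. After y ≤ 18: [(15,18/7) (19,6) (17,12) (15,27/2)]
5. Canonical ring: [(15,18/7) (19,6) (17,12) (15,27/2)]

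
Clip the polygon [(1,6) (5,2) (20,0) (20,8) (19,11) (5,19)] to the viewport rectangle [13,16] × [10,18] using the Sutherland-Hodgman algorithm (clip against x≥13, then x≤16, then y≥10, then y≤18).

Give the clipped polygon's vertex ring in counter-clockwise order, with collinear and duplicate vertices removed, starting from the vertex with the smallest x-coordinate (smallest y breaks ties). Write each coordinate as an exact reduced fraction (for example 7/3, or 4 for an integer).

1. After x ≥ 13: [(13,14/15) (20,0) (20,8) (19,11) (13,101/7)]
2. After x ≤ 16: [(13,14/15) (16,8/15) (16,89/7) (13,101/7)]
3. After y ≥ 10: [(13,10) (16,10) (16,89/7) (13,101/7)]
4. After y ≤ 18: [(13,10) (16,10) (16,89/7) (13,101/7)]
5. Canonical ring: [(13,10) (16,10) (16,89/7) (13,101/7)]

Clipped polygon: [(13,10) (16,10) (16,89/7) (13,101/7)]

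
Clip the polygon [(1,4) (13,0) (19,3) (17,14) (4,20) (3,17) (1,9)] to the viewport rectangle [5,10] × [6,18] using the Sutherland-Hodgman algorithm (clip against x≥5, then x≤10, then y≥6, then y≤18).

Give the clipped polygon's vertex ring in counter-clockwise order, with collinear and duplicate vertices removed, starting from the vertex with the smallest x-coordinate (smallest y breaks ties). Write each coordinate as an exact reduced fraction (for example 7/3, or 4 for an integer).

Clipped polygon: [(5,6) (10,6) (10,224/13) (25/3,18) (5,18)]

1. After x ≥ 5: [(5,8/3) (13,0) (19,3) (17,14) (5,254/13)]
2. After x ≤ 10: [(5,8/3) (10,1) (10,224/13) (5,254/13)]
3. After y ≥ 6: [(5,6) (10,6) (10,224/13) (5,254/13)]
4. After y ≤ 18: [(5,18) (5,6) (10,6) (10,224/13) (25/3,18)]
5. Canonical ring: [(5,6) (10,6) (10,224/13) (25/3,18) (5,18)]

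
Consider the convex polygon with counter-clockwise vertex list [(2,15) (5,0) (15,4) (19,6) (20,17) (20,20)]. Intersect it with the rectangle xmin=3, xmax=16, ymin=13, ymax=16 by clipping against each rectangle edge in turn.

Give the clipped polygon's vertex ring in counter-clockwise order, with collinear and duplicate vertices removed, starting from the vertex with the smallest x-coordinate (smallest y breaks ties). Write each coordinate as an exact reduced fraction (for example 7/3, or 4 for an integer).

1. After x ≥ 3: [(3,275/18) (3,10) (5,0) (15,4) (19,6) (20,17) (20,20)]
2. After x ≤ 16: [(16,170/9) (3,275/18) (3,10) (5,0) (15,4) (16,9/2)]
3. After y ≥ 13: [(16,13) (16,170/9) (3,275/18) (3,13)]
4. After y ≤ 16: [(16,13) (16,16) (28/5,16) (3,275/18) (3,13)]
5. Canonical ring: [(3,13) (16,13) (16,16) (28/5,16) (3,275/18)]

Clipped polygon: [(3,13) (16,13) (16,16) (28/5,16) (3,275/18)]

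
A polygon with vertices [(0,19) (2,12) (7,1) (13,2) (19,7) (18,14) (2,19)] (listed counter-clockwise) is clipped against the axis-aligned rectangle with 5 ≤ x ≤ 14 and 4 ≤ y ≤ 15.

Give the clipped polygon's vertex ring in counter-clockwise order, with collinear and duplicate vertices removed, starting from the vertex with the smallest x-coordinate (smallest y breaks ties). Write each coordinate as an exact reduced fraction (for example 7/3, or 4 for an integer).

1. After x ≥ 5: [(5,27/5) (7,1) (13,2) (19,7) (18,14) (5,289/16)]
2. After x ≤ 14: [(5,27/5) (7,1) (13,2) (14,17/6) (14,61/4) (5,289/16)]
3. After y ≥ 4: [(5,27/5) (62/11,4) (14,4) (14,61/4) (5,289/16)]
4. After y ≤ 15: [(5,15) (5,27/5) (62/11,4) (14,4) (14,15)]
5. Canonical ring: [(5,27/5) (62/11,4) (14,4) (14,15) (5,15)]

Clipped polygon: [(5,27/5) (62/11,4) (14,4) (14,15) (5,15)]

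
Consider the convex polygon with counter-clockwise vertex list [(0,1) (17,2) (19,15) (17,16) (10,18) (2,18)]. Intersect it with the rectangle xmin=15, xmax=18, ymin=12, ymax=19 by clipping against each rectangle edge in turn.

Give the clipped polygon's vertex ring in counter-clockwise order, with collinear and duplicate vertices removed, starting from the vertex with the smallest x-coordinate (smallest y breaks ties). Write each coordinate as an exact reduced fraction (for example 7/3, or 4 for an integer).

Clipped polygon: [(15,12) (18,12) (18,31/2) (17,16) (15,116/7)]

1. After x ≥ 15: [(15,32/17) (17,2) (19,15) (17,16) (15,116/7)]
2. After x ≤ 18: [(15,32/17) (17,2) (18,17/2) (18,31/2) (17,16) (15,116/7)]
3. After y ≥ 12: [(15,12) (18,12) (18,31/2) (17,16) (15,116/7)]
4. After y ≤ 19: [(15,12) (18,12) (18,31/2) (17,16) (15,116/7)]
5. Canonical ring: [(15,12) (18,12) (18,31/2) (17,16) (15,116/7)]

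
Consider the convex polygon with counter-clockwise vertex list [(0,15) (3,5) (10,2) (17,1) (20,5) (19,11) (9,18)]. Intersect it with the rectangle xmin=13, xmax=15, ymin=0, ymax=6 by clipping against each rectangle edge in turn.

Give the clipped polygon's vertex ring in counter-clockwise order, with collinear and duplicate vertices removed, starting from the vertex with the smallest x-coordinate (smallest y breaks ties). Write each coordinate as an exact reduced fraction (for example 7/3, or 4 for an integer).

1. After x ≥ 13: [(13,11/7) (17,1) (20,5) (19,11) (13,76/5)]
2. After x ≤ 15: [(13,11/7) (15,9/7) (15,69/5) (13,76/5)]
3. After y ≥ 0: [(13,11/7) (15,9/7) (15,69/5) (13,76/5)]
4. After y ≤ 6: [(13,6) (13,11/7) (15,9/7) (15,6)]
5. Canonical ring: [(13,11/7) (15,9/7) (15,6) (13,6)]

Clipped polygon: [(13,11/7) (15,9/7) (15,6) (13,6)]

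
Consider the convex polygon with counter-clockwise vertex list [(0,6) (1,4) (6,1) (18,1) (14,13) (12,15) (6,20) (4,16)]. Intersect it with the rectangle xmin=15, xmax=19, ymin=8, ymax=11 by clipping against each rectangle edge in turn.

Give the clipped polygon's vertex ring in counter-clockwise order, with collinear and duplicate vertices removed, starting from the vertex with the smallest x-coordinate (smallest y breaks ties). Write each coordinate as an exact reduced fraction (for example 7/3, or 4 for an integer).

1. After x ≥ 15: [(15,1) (18,1) (15,10)]
2. After x ≤ 19: [(15,1) (18,1) (15,10)]
3. After y ≥ 8: [(15,8) (47/3,8) (15,10)]
4. After y ≤ 11: [(15,8) (47/3,8) (15,10)]
5. Canonical ring: [(15,8) (47/3,8) (15,10)]

Clipped polygon: [(15,8) (47/3,8) (15,10)]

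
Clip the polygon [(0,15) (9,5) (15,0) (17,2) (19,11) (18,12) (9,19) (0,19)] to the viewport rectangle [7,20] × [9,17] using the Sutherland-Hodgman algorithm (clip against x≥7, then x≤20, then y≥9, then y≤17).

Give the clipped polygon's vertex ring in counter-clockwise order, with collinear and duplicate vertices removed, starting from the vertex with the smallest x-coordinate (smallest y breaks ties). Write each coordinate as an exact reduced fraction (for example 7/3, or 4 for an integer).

1. After x ≥ 7: [(7,65/9) (9,5) (15,0) (17,2) (19,11) (18,12) (9,19) (7,19)]
2. After x ≤ 20: [(7,65/9) (9,5) (15,0) (17,2) (19,11) (18,12) (9,19) (7,19)]
3. After y ≥ 9: [(7,9) (167/9,9) (19,11) (18,12) (9,19) (7,19)]
4. After y ≤ 17: [(7,17) (7,9) (167/9,9) (19,11) (18,12) (81/7,17)]
5. Canonical ring: [(7,9) (167/9,9) (19,11) (18,12) (81/7,17) (7,17)]

Clipped polygon: [(7,9) (167/9,9) (19,11) (18,12) (81/7,17) (7,17)]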